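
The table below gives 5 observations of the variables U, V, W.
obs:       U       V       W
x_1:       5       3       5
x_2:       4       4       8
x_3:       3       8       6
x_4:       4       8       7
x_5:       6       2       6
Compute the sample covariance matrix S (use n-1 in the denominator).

Step 1 — column means:
  mean(U) = (5 + 4 + 3 + 4 + 6) / 5 = 22/5 = 4.4
  mean(V) = (3 + 4 + 8 + 8 + 2) / 5 = 25/5 = 5
  mean(W) = (5 + 8 + 6 + 7 + 6) / 5 = 32/5 = 6.4

Step 2 — sample covariance S[i,j] = (1/(n-1)) · Σ_k (x_{k,i} - mean_i) · (x_{k,j} - mean_j), with n-1 = 4.
  S[U,U] = ((0.6)·(0.6) + (-0.4)·(-0.4) + (-1.4)·(-1.4) + (-0.4)·(-0.4) + (1.6)·(1.6)) / 4 = 5.2/4 = 1.3
  S[U,V] = ((0.6)·(-2) + (-0.4)·(-1) + (-1.4)·(3) + (-0.4)·(3) + (1.6)·(-3)) / 4 = -11/4 = -2.75
  S[U,W] = ((0.6)·(-1.4) + (-0.4)·(1.6) + (-1.4)·(-0.4) + (-0.4)·(0.6) + (1.6)·(-0.4)) / 4 = -1.8/4 = -0.45
  S[V,V] = ((-2)·(-2) + (-1)·(-1) + (3)·(3) + (3)·(3) + (-3)·(-3)) / 4 = 32/4 = 8
  S[V,W] = ((-2)·(-1.4) + (-1)·(1.6) + (3)·(-0.4) + (3)·(0.6) + (-3)·(-0.4)) / 4 = 3/4 = 0.75
  S[W,W] = ((-1.4)·(-1.4) + (1.6)·(1.6) + (-0.4)·(-0.4) + (0.6)·(0.6) + (-0.4)·(-0.4)) / 4 = 5.2/4 = 1.3

S is symmetric (S[j,i] = S[i,j]). Assembling:

S = [[1.3, -2.75, -0.45],
 [-2.75, 8, 0.75],
 [-0.45, 0.75, 1.3]]


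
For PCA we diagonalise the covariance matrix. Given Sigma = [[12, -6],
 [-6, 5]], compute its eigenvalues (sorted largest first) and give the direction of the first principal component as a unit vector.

Step 1 — characteristic polynomial of 2×2 Sigma:
  det(Sigma - λI) = λ² - trace · λ + det = 0.
  trace = 12 + 5 = 17, det = 12·5 - (-6)² = 24.
Step 2 — discriminant:
  Δ = trace² - 4·det = 289 - 96 = 193.
Step 3 — eigenvalues:
  λ = (trace ± √Δ)/2 = (17 ± 13.8924)/2,
  λ_1 = 15.4462,  λ_2 = 1.5538.

Step 4 — unit eigenvector for λ_1: solve (Sigma - λ_1 I)v = 0. First row:
  (12 - 15.4462)·v_x + (-6)·v_y = 0, i.e. (-3.4462)·v_x + (-6)·v_y = 0,
  so v ∝ (b, λ_1 - a) = (-6, 3.4462); multiply by -1 so the first entry is positive: u = (6, -3.4462).
  ||u|| = √((6)² + (-3.4462)²) = √(47.8764) ≈ 6.9193,
  v_1 = u/||u|| ≈ (0.8671, -0.4981) (||v_1|| = 1).

λ_1 = 15.4462,  λ_2 = 1.5538;  v_1 ≈ (0.8671, -0.4981)


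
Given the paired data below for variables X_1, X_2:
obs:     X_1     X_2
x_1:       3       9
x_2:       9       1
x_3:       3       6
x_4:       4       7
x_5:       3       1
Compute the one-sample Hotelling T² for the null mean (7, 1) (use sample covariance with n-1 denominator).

Step 1 — sample mean vector:
  mean(X_1) = (3 + 9 + 3 + 4 + 3) / 5 = 22/5 = 4.4
  mean(X_2) = (9 + 1 + 6 + 7 + 1) / 5 = 24/5 = 4.8
  x̄ = (4.4, 4.8),  deviation x̄ - mu_0 = (4.4, 4.8) - (7, 1) = (-2.6, 3.8).

Step 2 — sample covariance matrix, S[i,j] = (1/(n-1)) · Σ_k (x_{k,i} - mean_i) · (x_{k,j} - mean_j), divisor n-1 = 4:
  S[X_1,X_1] = ((-1.4)·(-1.4) + (4.6)·(4.6) + (-1.4)·(-1.4) + (-0.4)·(-0.4) + (-1.4)·(-1.4)) / 4 = 27.2/4 = 6.8
  S[X_1,X_2] = ((-1.4)·(4.2) + (4.6)·(-3.8) + (-1.4)·(1.2) + (-0.4)·(2.2) + (-1.4)·(-3.8)) / 4 = -20.6/4 = -5.15
  S[X_2,X_2] = ((4.2)·(4.2) + (-3.8)·(-3.8) + (1.2)·(1.2) + (2.2)·(2.2) + (-3.8)·(-3.8)) / 4 = 52.8/4 = 13.2
  S = [[6.8, -5.15],
 [-5.15, 13.2]].

Step 3 — invert S. det(S) = 6.8·13.2 - (-5.15)² = 63.2375.
  S^{-1} = (1/det) · [[d, -b], [-b, a]] = [[0.2087, 0.0814],
 [0.0814, 0.1075]].

Step 4 — quadratic form (x̄ - mu_0)^T · S^{-1} · (x̄ - mu_0):
  S^{-1} · (x̄ - mu_0) = (-0.2332, 0.1969),
  (x̄ - mu_0)^T · [...] = (-2.6)·(-0.2332) + (3.8)·(0.1969) = 1.3546.

Step 5 — scale by n: T² = 5 · 1.3546 = 6.7729.

T² ≈ 6.7729


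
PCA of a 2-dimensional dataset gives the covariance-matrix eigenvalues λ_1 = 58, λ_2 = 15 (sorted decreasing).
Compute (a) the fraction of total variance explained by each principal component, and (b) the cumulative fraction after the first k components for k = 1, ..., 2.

Step 1 — total variance = trace(Sigma) = Σ λ_i = 58 + 15 = 73.

Step 2 — fraction explained by component i = λ_i / Σ λ:
  PC1: 58/73 = 0.7945
  PC2: 15/73 = 0.2055

Step 3 — cumulative fraction after k components = (λ_1 + ... + λ_k) / Σ λ:
  k = 1: 58/73 = 0.7945
  k = 2: (58 + 15)/73 = 73/73 = 1

Summary (fraction, with percent):

explained: PC1 0.7945 (79.45%), PC2 0.2055 (20.55%);  cumulative: 0.7945, 1


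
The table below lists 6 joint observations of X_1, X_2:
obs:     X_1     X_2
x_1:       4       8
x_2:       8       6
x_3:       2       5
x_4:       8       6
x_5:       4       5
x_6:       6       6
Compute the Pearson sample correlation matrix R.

Step 1 — column means:
  mean(X_1) = (4 + 8 + 2 + 8 + 4 + 6) / 6 = 32/6 = 5.3333
  mean(X_2) = (8 + 6 + 5 + 6 + 5 + 6) / 6 = 36/6 = 6

Step 2 — sample variances and covariances s[i,j] = (1/(n-1)) · Σ_k (x_{k,i} - mean_i) · (x_{k,j} - mean_j), with n-1 = 5:
  s[X_1,X_1] = ((-1.3333)·(-1.3333) + (2.6667)·(2.6667) + (-3.3333)·(-3.3333) + (2.6667)·(2.6667) + (-1.3333)·(-1.3333) + (0.6667)·(0.6667)) / 5 = 29.3333/5 = 5.8667
  s[X_1,X_2] = ((-1.3333)·(2) + (2.6667)·(0) + (-3.3333)·(-1) + (2.6667)·(0) + (-1.3333)·(-1) + (0.6667)·(0)) / 5 = 2/5 = 0.4
  s[X_2,X_2] = ((2)·(2) + (0)·(0) + (-1)·(-1) + (0)·(0) + (-1)·(-1) + (0)·(0)) / 5 = 6/5 = 1.2
  Sample standard deviations s_i = √(s[i,i]):
  s(X_1) = √(5.8667) = 2.4221
  s(X_2) = √(1.2) = 1.0954

Step 3 — r_{ij} = s_{ij} / (s_i · s_j):
  r[X_1,X_1] = 1 (diagonal).
  r[X_1,X_2] = 0.4 / (2.4221 · 1.0954) = 0.4 / 2.6533 = 0.1508
  r[X_2,X_2] = 1 (diagonal).

R is symmetric with unit diagonal. Assembling:

R = [[1, 0.1508],
 [0.1508, 1]]


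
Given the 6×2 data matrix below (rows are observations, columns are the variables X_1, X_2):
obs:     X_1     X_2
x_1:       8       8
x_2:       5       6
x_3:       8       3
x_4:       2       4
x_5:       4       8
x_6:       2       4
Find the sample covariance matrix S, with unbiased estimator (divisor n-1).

Step 1 — column means:
  mean(X_1) = (8 + 5 + 8 + 2 + 4 + 2) / 6 = 29/6 = 4.8333
  mean(X_2) = (8 + 6 + 3 + 4 + 8 + 4) / 6 = 33/6 = 5.5

Step 2 — sample covariance S[i,j] = (1/(n-1)) · Σ_k (x_{k,i} - mean_i) · (x_{k,j} - mean_j), with n-1 = 5.
  S[X_1,X_1] = ((3.1667)·(3.1667) + (0.1667)·(0.1667) + (3.1667)·(3.1667) + (-2.8333)·(-2.8333) + (-0.8333)·(-0.8333) + (-2.8333)·(-2.8333)) / 5 = 36.8333/5 = 7.3667
  S[X_1,X_2] = ((3.1667)·(2.5) + (0.1667)·(0.5) + (3.1667)·(-2.5) + (-2.8333)·(-1.5) + (-0.8333)·(2.5) + (-2.8333)·(-1.5)) / 5 = 6.5/5 = 1.3
  S[X_2,X_2] = ((2.5)·(2.5) + (0.5)·(0.5) + (-2.5)·(-2.5) + (-1.5)·(-1.5) + (2.5)·(2.5) + (-1.5)·(-1.5)) / 5 = 23.5/5 = 4.7

S is symmetric (S[j,i] = S[i,j]). Assembling:

S = [[7.3667, 1.3],
 [1.3, 4.7]]


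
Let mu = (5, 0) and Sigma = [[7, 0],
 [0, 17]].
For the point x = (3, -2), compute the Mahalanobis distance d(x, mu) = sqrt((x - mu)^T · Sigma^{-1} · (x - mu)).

Step 1 — centre the observation: (x - mu) = (-2, -2).

Step 2 — invert Sigma. det(Sigma) = 7·17 - (0)² = 119.
  Sigma^{-1} = (1/det) · [[d, -b], [-b, a]] = [[0.1429, 0],
 [0, 0.0588]].

Step 3 — form the quadratic (x - mu)^T · Sigma^{-1} · (x - mu):
  Sigma^{-1} · (x - mu) = (-0.2857, -0.1176).
  (x - mu)^T · [Sigma^{-1} · (x - mu)] = (-2)·(-0.2857) + (-2)·(-0.1176) = 0.8067.

Step 4 — take square root: d = √(0.8067) ≈ 0.8982.

d(x, mu) = √(0.8067) ≈ 0.8982


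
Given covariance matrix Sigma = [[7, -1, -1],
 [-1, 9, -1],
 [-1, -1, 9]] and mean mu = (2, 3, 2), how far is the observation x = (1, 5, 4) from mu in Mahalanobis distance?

Step 1 — centre the observation: (x - mu) = (-1, 2, 2).

Step 2 — invert Sigma (cofactor / det for 3×3, or solve directly):
  Sigma^{-1} = [[0.1481, 0.0185, 0.0185],
 [0.0185, 0.1148, 0.0148],
 [0.0185, 0.0148, 0.1148]].

Step 3 — form the quadratic (x - mu)^T · Sigma^{-1} · (x - mu):
  Sigma^{-1} · (x - mu) = (-0.0741, 0.2407, 0.2407).
  (x - mu)^T · [Sigma^{-1} · (x - mu)] = (-1)·(-0.0741) + (2)·(0.2407) + (2)·(0.2407) = 1.037.

Step 4 — take square root: d = √(1.037) ≈ 1.0184.

d(x, mu) = √(1.037) ≈ 1.0184


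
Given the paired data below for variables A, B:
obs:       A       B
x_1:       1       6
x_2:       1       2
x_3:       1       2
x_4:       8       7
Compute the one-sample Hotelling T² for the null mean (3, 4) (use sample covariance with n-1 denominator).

Step 1 — sample mean vector:
  mean(A) = (1 + 1 + 1 + 8) / 4 = 11/4 = 2.75
  mean(B) = (6 + 2 + 2 + 7) / 4 = 17/4 = 4.25
  x̄ = (2.75, 4.25),  deviation x̄ - mu_0 = (2.75, 4.25) - (3, 4) = (-0.25, 0.25).

Step 2 — sample covariance matrix, S[i,j] = (1/(n-1)) · Σ_k (x_{k,i} - mean_i) · (x_{k,j} - mean_j), divisor n-1 = 3:
  S[A,A] = ((-1.75)·(-1.75) + (-1.75)·(-1.75) + (-1.75)·(-1.75) + (5.25)·(5.25)) / 3 = 36.75/3 = 12.25
  S[A,B] = ((-1.75)·(1.75) + (-1.75)·(-2.25) + (-1.75)·(-2.25) + (5.25)·(2.75)) / 3 = 19.25/3 = 6.4167
  S[B,B] = ((1.75)·(1.75) + (-2.25)·(-2.25) + (-2.25)·(-2.25) + (2.75)·(2.75)) / 3 = 20.75/3 = 6.9167
  S = [[12.25, 6.4167],
 [6.4167, 6.9167]].

Step 3 — invert S. det(S) = 12.25·6.9167 - (6.4167)² = 43.5556.
  S^{-1} = (1/det) · [[d, -b], [-b, a]] = [[0.1588, -0.1473],
 [-0.1473, 0.2812]].

Step 4 — quadratic form (x̄ - mu_0)^T · S^{-1} · (x̄ - mu_0):
  S^{-1} · (x̄ - mu_0) = (-0.0765, 0.1071),
  (x̄ - mu_0)^T · [...] = (-0.25)·(-0.0765) + (0.25)·(0.1071) = 0.0459.

Step 5 — scale by n: T² = 4 · 0.0459 = 0.1837.

T² ≈ 0.1837


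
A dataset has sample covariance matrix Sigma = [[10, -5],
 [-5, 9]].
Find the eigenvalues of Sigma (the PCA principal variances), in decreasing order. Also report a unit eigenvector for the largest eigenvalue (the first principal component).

Step 1 — characteristic polynomial of 2×2 Sigma:
  det(Sigma - λI) = λ² - trace · λ + det = 0.
  trace = 10 + 9 = 19, det = 10·9 - (-5)² = 65.
Step 2 — discriminant:
  Δ = trace² - 4·det = 361 - 260 = 101.
Step 3 — eigenvalues:
  λ = (trace ± √Δ)/2 = (19 ± 10.0499)/2,
  λ_1 = 14.5249,  λ_2 = 4.4751.

Step 4 — unit eigenvector for λ_1: solve (Sigma - λ_1 I)v = 0. First row:
  (10 - 14.5249)·v_x + (-5)·v_y = 0, i.e. (-4.5249)·v_x + (-5)·v_y = 0,
  so v ∝ (b, λ_1 - a) = (-5, 4.5249); multiply by -1 so the first entry is positive: u = (5, -4.5249).
  ||u|| = √((5)² + (-4.5249)²) = √(45.4751) ≈ 6.7435,
  v_1 = u/||u|| ≈ (0.7415, -0.671) (||v_1|| = 1).

λ_1 = 14.5249,  λ_2 = 4.4751;  v_1 ≈ (0.7415, -0.671)


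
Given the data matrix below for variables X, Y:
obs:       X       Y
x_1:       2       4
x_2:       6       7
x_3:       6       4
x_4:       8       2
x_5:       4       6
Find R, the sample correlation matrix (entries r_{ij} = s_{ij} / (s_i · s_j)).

Step 1 — column means:
  mean(X) = (2 + 6 + 6 + 8 + 4) / 5 = 26/5 = 5.2
  mean(Y) = (4 + 7 + 4 + 2 + 6) / 5 = 23/5 = 4.6

Step 2 — sample variances and covariances s[i,j] = (1/(n-1)) · Σ_k (x_{k,i} - mean_i) · (x_{k,j} - mean_j), with n-1 = 4:
  s[X,X] = ((-3.2)·(-3.2) + (0.8)·(0.8) + (0.8)·(0.8) + (2.8)·(2.8) + (-1.2)·(-1.2)) / 4 = 20.8/4 = 5.2
  s[X,Y] = ((-3.2)·(-0.6) + (0.8)·(2.4) + (0.8)·(-0.6) + (2.8)·(-2.6) + (-1.2)·(1.4)) / 4 = -5.6/4 = -1.4
  s[Y,Y] = ((-0.6)·(-0.6) + (2.4)·(2.4) + (-0.6)·(-0.6) + (-2.6)·(-2.6) + (1.4)·(1.4)) / 4 = 15.2/4 = 3.8
  Sample standard deviations s_i = √(s[i,i]):
  s(X) = √(5.2) = 2.2804
  s(Y) = √(3.8) = 1.9494

Step 3 — r_{ij} = s_{ij} / (s_i · s_j):
  r[X,X] = 1 (diagonal).
  r[X,Y] = -1.4 / (2.2804 · 1.9494) = -1.4 / 4.4452 = -0.3149
  r[Y,Y] = 1 (diagonal).

R is symmetric with unit diagonal. Assembling:

R = [[1, -0.3149],
 [-0.3149, 1]]


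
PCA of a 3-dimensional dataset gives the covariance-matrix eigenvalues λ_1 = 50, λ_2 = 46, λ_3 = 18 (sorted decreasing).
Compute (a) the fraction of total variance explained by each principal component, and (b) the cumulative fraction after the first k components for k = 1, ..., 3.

Step 1 — total variance = trace(Sigma) = Σ λ_i = 50 + 46 + 18 = 114.

Step 2 — fraction explained by component i = λ_i / Σ λ:
  PC1: 50/114 = 0.4386
  PC2: 46/114 = 0.4035
  PC3: 18/114 = 0.1579

Step 3 — cumulative fraction after k components = (λ_1 + ... + λ_k) / Σ λ:
  k = 1: 50/114 = 0.4386
  k = 2: (50 + 46)/114 = 96/114 = 0.8421
  k = 3: (50 + 46 + 18)/114 = 114/114 = 1

Summary (fraction, with percent):

explained: PC1 0.4386 (43.86%), PC2 0.4035 (40.35%), PC3 0.1579 (15.79%);  cumulative: 0.4386, 0.8421, 1


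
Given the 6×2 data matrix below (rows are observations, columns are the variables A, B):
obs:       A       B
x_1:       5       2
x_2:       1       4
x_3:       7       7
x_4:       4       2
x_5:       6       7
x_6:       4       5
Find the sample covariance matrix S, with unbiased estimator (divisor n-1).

Step 1 — column means:
  mean(A) = (5 + 1 + 7 + 4 + 6 + 4) / 6 = 27/6 = 4.5
  mean(B) = (2 + 4 + 7 + 2 + 7 + 5) / 6 = 27/6 = 4.5

Step 2 — sample covariance S[i,j] = (1/(n-1)) · Σ_k (x_{k,i} - mean_i) · (x_{k,j} - mean_j), with n-1 = 5.
  S[A,A] = ((0.5)·(0.5) + (-3.5)·(-3.5) + (2.5)·(2.5) + (-0.5)·(-0.5) + (1.5)·(1.5) + (-0.5)·(-0.5)) / 5 = 21.5/5 = 4.3
  S[A,B] = ((0.5)·(-2.5) + (-3.5)·(-0.5) + (2.5)·(2.5) + (-0.5)·(-2.5) + (1.5)·(2.5) + (-0.5)·(0.5)) / 5 = 11.5/5 = 2.3
  S[B,B] = ((-2.5)·(-2.5) + (-0.5)·(-0.5) + (2.5)·(2.5) + (-2.5)·(-2.5) + (2.5)·(2.5) + (0.5)·(0.5)) / 5 = 25.5/5 = 5.1

S is symmetric (S[j,i] = S[i,j]). Assembling:

S = [[4.3, 2.3],
 [2.3, 5.1]]


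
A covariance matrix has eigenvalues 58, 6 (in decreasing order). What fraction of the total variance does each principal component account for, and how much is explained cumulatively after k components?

Step 1 — total variance = trace(Sigma) = Σ λ_i = 58 + 6 = 64.

Step 2 — fraction explained by component i = λ_i / Σ λ:
  PC1: 58/64 = 0.9062
  PC2: 6/64 = 0.0938

Step 3 — cumulative fraction after k components = (λ_1 + ... + λ_k) / Σ λ:
  k = 1: 58/64 = 0.9062
  k = 2: (58 + 6)/64 = 64/64 = 1

Summary (fraction, with percent):

explained: PC1 0.9062 (90.62%), PC2 0.0938 (9.38%);  cumulative: 0.9062, 1


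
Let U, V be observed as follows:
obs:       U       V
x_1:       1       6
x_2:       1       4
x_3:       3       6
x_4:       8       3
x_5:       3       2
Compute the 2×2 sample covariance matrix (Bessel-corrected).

Step 1 — column means:
  mean(U) = (1 + 1 + 3 + 8 + 3) / 5 = 16/5 = 3.2
  mean(V) = (6 + 4 + 6 + 3 + 2) / 5 = 21/5 = 4.2

Step 2 — sample covariance S[i,j] = (1/(n-1)) · Σ_k (x_{k,i} - mean_i) · (x_{k,j} - mean_j), with n-1 = 4.
  S[U,U] = ((-2.2)·(-2.2) + (-2.2)·(-2.2) + (-0.2)·(-0.2) + (4.8)·(4.8) + (-0.2)·(-0.2)) / 4 = 32.8/4 = 8.2
  S[U,V] = ((-2.2)·(1.8) + (-2.2)·(-0.2) + (-0.2)·(1.8) + (4.8)·(-1.2) + (-0.2)·(-2.2)) / 4 = -9.2/4 = -2.3
  S[V,V] = ((1.8)·(1.8) + (-0.2)·(-0.2) + (1.8)·(1.8) + (-1.2)·(-1.2) + (-2.2)·(-2.2)) / 4 = 12.8/4 = 3.2

S is symmetric (S[j,i] = S[i,j]). Assembling:

S = [[8.2, -2.3],
 [-2.3, 3.2]]


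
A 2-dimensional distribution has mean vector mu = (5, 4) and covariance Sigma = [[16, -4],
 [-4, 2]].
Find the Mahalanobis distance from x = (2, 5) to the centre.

Step 1 — centre the observation: (x - mu) = (-3, 1).

Step 2 — invert Sigma. det(Sigma) = 16·2 - (-4)² = 16.
  Sigma^{-1} = (1/det) · [[d, -b], [-b, a]] = [[0.125, 0.25],
 [0.25, 1]].

Step 3 — form the quadratic (x - mu)^T · Sigma^{-1} · (x - mu):
  Sigma^{-1} · (x - mu) = (-0.125, 0.25).
  (x - mu)^T · [Sigma^{-1} · (x - mu)] = (-3)·(-0.125) + (1)·(0.25) = 0.625.

Step 4 — take square root: d = √(0.625) ≈ 0.7906.

d(x, mu) = √(0.625) ≈ 0.7906


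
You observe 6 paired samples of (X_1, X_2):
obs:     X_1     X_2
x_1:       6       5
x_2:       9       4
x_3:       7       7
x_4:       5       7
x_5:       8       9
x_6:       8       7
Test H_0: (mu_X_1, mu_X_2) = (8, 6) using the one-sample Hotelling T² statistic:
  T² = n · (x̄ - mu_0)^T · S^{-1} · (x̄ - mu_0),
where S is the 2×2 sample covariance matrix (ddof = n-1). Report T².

Step 1 — sample mean vector:
  mean(X_1) = (6 + 9 + 7 + 5 + 8 + 8) / 6 = 43/6 = 7.1667
  mean(X_2) = (5 + 4 + 7 + 7 + 9 + 7) / 6 = 39/6 = 6.5
  x̄ = (7.1667, 6.5),  deviation x̄ - mu_0 = (7.1667, 6.5) - (8, 6) = (-0.8333, 0.5).

Step 2 — sample covariance matrix, S[i,j] = (1/(n-1)) · Σ_k (x_{k,i} - mean_i) · (x_{k,j} - mean_j), divisor n-1 = 5:
  S[X_1,X_1] = ((-1.1667)·(-1.1667) + (1.8333)·(1.8333) + (-0.1667)·(-0.1667) + (-2.1667)·(-2.1667) + (0.8333)·(0.8333) + (0.8333)·(0.8333)) / 5 = 10.8333/5 = 2.1667
  S[X_1,X_2] = ((-1.1667)·(-1.5) + (1.8333)·(-2.5) + (-0.1667)·(0.5) + (-2.1667)·(0.5) + (0.8333)·(2.5) + (0.8333)·(0.5)) / 5 = -1.5/5 = -0.3
  S[X_2,X_2] = ((-1.5)·(-1.5) + (-2.5)·(-2.5) + (0.5)·(0.5) + (0.5)·(0.5) + (2.5)·(2.5) + (0.5)·(0.5)) / 5 = 15.5/5 = 3.1
  S = [[2.1667, -0.3],
 [-0.3, 3.1]].

Step 3 — invert S. det(S) = 2.1667·3.1 - (-0.3)² = 6.6267.
  S^{-1} = (1/det) · [[d, -b], [-b, a]] = [[0.4678, 0.0453],
 [0.0453, 0.327]].

Step 4 — quadratic form (x̄ - mu_0)^T · S^{-1} · (x̄ - mu_0):
  S^{-1} · (x̄ - mu_0) = (-0.3672, 0.1258),
  (x̄ - mu_0)^T · [...] = (-0.8333)·(-0.3672) + (0.5)·(0.1258) = 0.3689.

Step 5 — scale by n: T² = 6 · 0.3689 = 2.2133.

T² ≈ 2.2133


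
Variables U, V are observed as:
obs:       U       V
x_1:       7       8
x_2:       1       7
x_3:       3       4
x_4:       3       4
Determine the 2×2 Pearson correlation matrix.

Step 1 — column means:
  mean(U) = (7 + 1 + 3 + 3) / 4 = 14/4 = 3.5
  mean(V) = (8 + 7 + 4 + 4) / 4 = 23/4 = 5.75

Step 2 — sample variances and covariances s[i,j] = (1/(n-1)) · Σ_k (x_{k,i} - mean_i) · (x_{k,j} - mean_j), with n-1 = 3:
  s[U,U] = ((3.5)·(3.5) + (-2.5)·(-2.5) + (-0.5)·(-0.5) + (-0.5)·(-0.5)) / 3 = 19/3 = 6.3333
  s[U,V] = ((3.5)·(2.25) + (-2.5)·(1.25) + (-0.5)·(-1.75) + (-0.5)·(-1.75)) / 3 = 6.5/3 = 2.1667
  s[V,V] = ((2.25)·(2.25) + (1.25)·(1.25) + (-1.75)·(-1.75) + (-1.75)·(-1.75)) / 3 = 12.75/3 = 4.25
  Sample standard deviations s_i = √(s[i,i]):
  s(U) = √(6.3333) = 2.5166
  s(V) = √(4.25) = 2.0616

Step 3 — r_{ij} = s_{ij} / (s_i · s_j):
  r[U,U] = 1 (diagonal).
  r[U,V] = 2.1667 / (2.5166 · 2.0616) = 2.1667 / 5.1881 = 0.4176
  r[V,V] = 1 (diagonal).

R is symmetric with unit diagonal. Assembling:

R = [[1, 0.4176],
 [0.4176, 1]]


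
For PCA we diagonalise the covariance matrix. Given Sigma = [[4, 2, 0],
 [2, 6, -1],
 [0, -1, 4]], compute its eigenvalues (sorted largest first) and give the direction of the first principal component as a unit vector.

Step 1 — characteristic polynomial p(λ) = det(λI - Sigma) = λ³ - tr·λ² + c_1·λ - det, where tr = trace, c_1 = sum of the principal 2×2 minors, det = det(Sigma):
  tr = 4 + 6 + 4 = 14,
  c_1 = (4·6 - (2)²) + (4·4 - (0)²) + (6·4 - (-1)²) = 20 + 16 + 23 = 59,
  det = 4·(6·4 - (-1)²) - (2)·((2)·4 - (-1)·(0)) + (0)·((2)·(-1) - 6·(0)) = 4·(23) - (2)·(8) + (0)·(-2) = 76.
  So p(λ) = λ³ - 14λ² + 59λ - 76.
Step 2 — look for an integer root (rational root theorem: any rational root is an integer divisor of 76). Testing λ = 4:
  p(4) = 64 - 224 + 236 - 76 = 0  ✓
  Dividing out (λ - 4): p(λ) = (λ - 4)(λ² - 10λ + 19).
Step 3 — remaining eigenvalues from the quadratic λ² - 10λ + 19 = 0:
  Δ = 10² - 4·19 = 100 - 76 = 24,  λ = (10 ± √24)/2 = (10 ± 4.899)/2 ≈ 7.4495 or 2.5505.
  Sorted: λ_1 = 7.4495,  λ_2 = 4,  λ_3 = 2.5505  (check: sum = 14 = tr ✓).

Step 4 — unit eigenvector for λ_1 ≈ 7.4495: v spans the null space of (Sigma - λ_1 I), whose rows are
  r_1 = (-3.4495, 2, 0),  r_2 = (2, -1.4495, -1),  r_3 = (0, -1, -3.4495).
  v is orthogonal to every row, so take v ∝ r_1 × r_2 = ((2)·(-1) - (0)·(-1.4495), (0)·(2) - (-3.4495)·(-1), (-3.4495)·(-1.4495) - (2)·(2)) ≈ (-2, -3.4495, 1).
  Rescale (multiply by -1 so the first nonzero entry is positive): u = (2, 3.4495, -1).
  ||u|| = √((2)² + (3.4495)² + (-1)²) = √(16.899) ≈ 4.1108,  v_1 = u/||u|| ≈ (0.4865, 0.8391, -0.2433) (||v_1|| = 1).

λ_1 = 7.4495,  λ_2 = 4,  λ_3 = 2.5505;  v_1 ≈ (0.4865, 0.8391, -0.2433)


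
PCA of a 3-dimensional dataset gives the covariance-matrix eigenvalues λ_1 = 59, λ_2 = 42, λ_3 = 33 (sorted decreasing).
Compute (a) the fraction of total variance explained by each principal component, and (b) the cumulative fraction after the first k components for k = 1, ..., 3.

Step 1 — total variance = trace(Sigma) = Σ λ_i = 59 + 42 + 33 = 134.

Step 2 — fraction explained by component i = λ_i / Σ λ:
  PC1: 59/134 = 0.4403
  PC2: 42/134 = 0.3134
  PC3: 33/134 = 0.2463

Step 3 — cumulative fraction after k components = (λ_1 + ... + λ_k) / Σ λ:
  k = 1: 59/134 = 0.4403
  k = 2: (59 + 42)/134 = 101/134 = 0.7537
  k = 3: (59 + 42 + 33)/134 = 134/134 = 1

Summary (fraction, with percent):

explained: PC1 0.4403 (44.03%), PC2 0.3134 (31.34%), PC3 0.2463 (24.63%);  cumulative: 0.4403, 0.7537, 1


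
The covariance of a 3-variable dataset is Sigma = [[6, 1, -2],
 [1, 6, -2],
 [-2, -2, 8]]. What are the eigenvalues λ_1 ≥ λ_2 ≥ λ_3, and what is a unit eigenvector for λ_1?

Step 1 — characteristic polynomial p(λ) = det(λI - Sigma) = λ³ - tr·λ² + c_1·λ - det, where tr = trace, c_1 = sum of the principal 2×2 minors, det = det(Sigma):
  tr = 6 + 6 + 8 = 20,
  c_1 = (6·6 - (1)²) + (6·8 - (-2)²) + (6·8 - (-2)²) = 35 + 44 + 44 = 123,
  det = 6·(6·8 - (-2)²) - (1)·((1)·8 - (-2)·(-2)) + (-2)·((1)·(-2) - 6·(-2)) = 6·(44) - (1)·(4) + (-2)·(10) = 240.
  So p(λ) = λ³ - 20λ² + 123λ - 240.
Step 2 — look for an integer root (rational root theorem: any rational root is an integer divisor of 240). Testing λ = 5:
  p(5) = 125 - 500 + 615 - 240 = 0  ✓
  Dividing out (λ - 5): p(λ) = (λ - 5)(λ² - 15λ + 48).
Step 3 — remaining eigenvalues from the quadratic λ² - 15λ + 48 = 0:
  Δ = 15² - 4·48 = 225 - 192 = 33,  λ = (15 ± √33)/2 = (15 ± 5.7446)/2 ≈ 10.3723 or 4.6277.
  Sorted: λ_1 = 10.3723,  λ_2 = 5,  λ_3 = 4.6277  (check: sum = 20 = tr ✓).

Step 4 — unit eigenvector for λ_1 ≈ 10.3723: v spans the null space of (Sigma - λ_1 I), whose rows are
  r_1 = (-4.3723, 1, -2),  r_2 = (1, -4.3723, -2),  r_3 = (-2, -2, -2.3723).
  v is orthogonal to every row, so take v ∝ r_1 × r_2 = ((1)·(-2) - (-2)·(-4.3723), (-2)·(1) - (-4.3723)·(-2), (-4.3723)·(-4.3723) - (1)·(1)) ≈ (-10.7446, -10.7446, 18.1168).
  Rescale (multiply by -1 so the first nonzero entry is positive): u = (10.7446, 10.7446, -18.1168).
  ||u|| = √((10.7446)² + (10.7446)² + (-18.1168)²) = √(559.1113) ≈ 23.6455,  v_1 = u/||u|| ≈ (0.4544, 0.4544, -0.7662) (||v_1|| = 1).

λ_1 = 10.3723,  λ_2 = 5,  λ_3 = 4.6277;  v_1 ≈ (0.4544, 0.4544, -0.7662)


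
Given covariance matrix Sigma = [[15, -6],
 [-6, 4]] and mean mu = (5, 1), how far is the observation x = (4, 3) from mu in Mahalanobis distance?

Step 1 — centre the observation: (x - mu) = (-1, 2).

Step 2 — invert Sigma. det(Sigma) = 15·4 - (-6)² = 24.
  Sigma^{-1} = (1/det) · [[d, -b], [-b, a]] = [[0.1667, 0.25],
 [0.25, 0.625]].

Step 3 — form the quadratic (x - mu)^T · Sigma^{-1} · (x - mu):
  Sigma^{-1} · (x - mu) = (0.3333, 1).
  (x - mu)^T · [Sigma^{-1} · (x - mu)] = (-1)·(0.3333) + (2)·(1) = 1.6667.

Step 4 — take square root: d = √(1.6667) ≈ 1.291.

d(x, mu) = √(1.6667) ≈ 1.291


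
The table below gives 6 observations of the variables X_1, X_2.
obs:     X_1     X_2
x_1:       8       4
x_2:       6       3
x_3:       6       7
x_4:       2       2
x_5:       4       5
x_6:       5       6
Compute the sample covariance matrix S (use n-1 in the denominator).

Step 1 — column means:
  mean(X_1) = (8 + 6 + 6 + 2 + 4 + 5) / 6 = 31/6 = 5.1667
  mean(X_2) = (4 + 3 + 7 + 2 + 5 + 6) / 6 = 27/6 = 4.5

Step 2 — sample covariance S[i,j] = (1/(n-1)) · Σ_k (x_{k,i} - mean_i) · (x_{k,j} - mean_j), with n-1 = 5.
  S[X_1,X_1] = ((2.8333)·(2.8333) + (0.8333)·(0.8333) + (0.8333)·(0.8333) + (-3.1667)·(-3.1667) + (-1.1667)·(-1.1667) + (-0.1667)·(-0.1667)) / 5 = 20.8333/5 = 4.1667
  S[X_1,X_2] = ((2.8333)·(-0.5) + (0.8333)·(-1.5) + (0.8333)·(2.5) + (-3.1667)·(-2.5) + (-1.1667)·(0.5) + (-0.1667)·(1.5)) / 5 = 6.5/5 = 1.3
  S[X_2,X_2] = ((-0.5)·(-0.5) + (-1.5)·(-1.5) + (2.5)·(2.5) + (-2.5)·(-2.5) + (0.5)·(0.5) + (1.5)·(1.5)) / 5 = 17.5/5 = 3.5

S is symmetric (S[j,i] = S[i,j]). Assembling:

S = [[4.1667, 1.3],
 [1.3, 3.5]]


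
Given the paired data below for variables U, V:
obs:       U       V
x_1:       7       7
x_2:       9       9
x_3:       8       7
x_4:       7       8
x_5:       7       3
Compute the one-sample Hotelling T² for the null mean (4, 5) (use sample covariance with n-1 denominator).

Step 1 — sample mean vector:
  mean(U) = (7 + 9 + 8 + 7 + 7) / 5 = 38/5 = 7.6
  mean(V) = (7 + 9 + 7 + 8 + 3) / 5 = 34/5 = 6.8
  x̄ = (7.6, 6.8),  deviation x̄ - mu_0 = (7.6, 6.8) - (4, 5) = (3.6, 1.8).

Step 2 — sample covariance matrix, S[i,j] = (1/(n-1)) · Σ_k (x_{k,i} - mean_i) · (x_{k,j} - mean_j), divisor n-1 = 4:
  S[U,U] = ((-0.6)·(-0.6) + (1.4)·(1.4) + (0.4)·(0.4) + (-0.6)·(-0.6) + (-0.6)·(-0.6)) / 4 = 3.2/4 = 0.8
  S[U,V] = ((-0.6)·(0.2) + (1.4)·(2.2) + (0.4)·(0.2) + (-0.6)·(1.2) + (-0.6)·(-3.8)) / 4 = 4.6/4 = 1.15
  S[V,V] = ((0.2)·(0.2) + (2.2)·(2.2) + (0.2)·(0.2) + (1.2)·(1.2) + (-3.8)·(-3.8)) / 4 = 20.8/4 = 5.2
  S = [[0.8, 1.15],
 [1.15, 5.2]].

Step 3 — invert S. det(S) = 0.8·5.2 - (1.15)² = 2.8375.
  S^{-1} = (1/det) · [[d, -b], [-b, a]] = [[1.8326, -0.4053],
 [-0.4053, 0.2819]].

Step 4 — quadratic form (x̄ - mu_0)^T · S^{-1} · (x̄ - mu_0):
  S^{-1} · (x̄ - mu_0) = (5.8678, -0.9515),
  (x̄ - mu_0)^T · [...] = (3.6)·(5.8678) + (1.8)·(-0.9515) = 19.4115.

Step 5 — scale by n: T² = 5 · 19.4115 = 97.0573.

T² ≈ 97.0573


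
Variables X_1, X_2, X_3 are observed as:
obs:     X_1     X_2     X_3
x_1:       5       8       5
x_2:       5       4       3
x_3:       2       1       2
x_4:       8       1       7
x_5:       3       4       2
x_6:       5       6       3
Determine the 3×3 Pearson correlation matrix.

Step 1 — column means:
  mean(X_1) = (5 + 5 + 2 + 8 + 3 + 5) / 6 = 28/6 = 4.6667
  mean(X_2) = (8 + 4 + 1 + 1 + 4 + 6) / 6 = 24/6 = 4
  mean(X_3) = (5 + 3 + 2 + 7 + 2 + 3) / 6 = 22/6 = 3.6667

Step 2 — sample variances and covariances s[i,j] = (1/(n-1)) · Σ_k (x_{k,i} - mean_i) · (x_{k,j} - mean_j), with n-1 = 5:
  s[X_1,X_1] = ((0.3333)·(0.3333) + (0.3333)·(0.3333) + (-2.6667)·(-2.6667) + (3.3333)·(3.3333) + (-1.6667)·(-1.6667) + (0.3333)·(0.3333)) / 5 = 21.3333/5 = 4.2667
  s[X_1,X_2] = ((0.3333)·(4) + (0.3333)·(0) + (-2.6667)·(-3) + (3.3333)·(-3) + (-1.6667)·(0) + (0.3333)·(2)) / 5 = 0/5 = 0
  s[X_1,X_3] = ((0.3333)·(1.3333) + (0.3333)·(-0.6667) + (-2.6667)·(-1.6667) + (3.3333)·(3.3333) + (-1.6667)·(-1.6667) + (0.3333)·(-0.6667)) / 5 = 18.3333/5 = 3.6667
  s[X_2,X_2] = ((4)·(4) + (0)·(0) + (-3)·(-3) + (-3)·(-3) + (0)·(0) + (2)·(2)) / 5 = 38/5 = 7.6
  s[X_2,X_3] = ((4)·(1.3333) + (0)·(-0.6667) + (-3)·(-1.6667) + (-3)·(3.3333) + (0)·(-1.6667) + (2)·(-0.6667)) / 5 = -1/5 = -0.2
  s[X_3,X_3] = ((1.3333)·(1.3333) + (-0.6667)·(-0.6667) + (-1.6667)·(-1.6667) + (3.3333)·(3.3333) + (-1.6667)·(-1.6667) + (-0.6667)·(-0.6667)) / 5 = 19.3333/5 = 3.8667
  Sample standard deviations s_i = √(s[i,i]):
  s(X_1) = √(4.2667) = 2.0656
  s(X_2) = √(7.6) = 2.7568
  s(X_3) = √(3.8667) = 1.9664

Step 3 — r_{ij} = s_{ij} / (s_i · s_j):
  r[X_1,X_1] = 1 (diagonal).
  r[X_1,X_2] = 0 / (2.0656 · 2.7568) = 0 / 5.6944 = 0
  r[X_1,X_3] = 3.6667 / (2.0656 · 1.9664) = 3.6667 / 4.0617 = 0.9027
  r[X_2,X_2] = 1 (diagonal).
  r[X_2,X_3] = -0.2 / (2.7568 · 1.9664) = -0.2 / 5.4209 = -0.0369
  r[X_3,X_3] = 1 (diagonal).

R is symmetric with unit diagonal. Assembling:

R = [[1, 0, 0.9027],
 [0, 1, -0.0369],
 [0.9027, -0.0369, 1]]


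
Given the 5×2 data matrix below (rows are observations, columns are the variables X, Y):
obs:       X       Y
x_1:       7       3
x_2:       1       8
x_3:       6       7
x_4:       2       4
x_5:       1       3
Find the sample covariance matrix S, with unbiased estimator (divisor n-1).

Step 1 — column means:
  mean(X) = (7 + 1 + 6 + 2 + 1) / 5 = 17/5 = 3.4
  mean(Y) = (3 + 8 + 7 + 4 + 3) / 5 = 25/5 = 5

Step 2 — sample covariance S[i,j] = (1/(n-1)) · Σ_k (x_{k,i} - mean_i) · (x_{k,j} - mean_j), with n-1 = 4.
  S[X,X] = ((3.6)·(3.6) + (-2.4)·(-2.4) + (2.6)·(2.6) + (-1.4)·(-1.4) + (-2.4)·(-2.4)) / 4 = 33.2/4 = 8.3
  S[X,Y] = ((3.6)·(-2) + (-2.4)·(3) + (2.6)·(2) + (-1.4)·(-1) + (-2.4)·(-2)) / 4 = -3/4 = -0.75
  S[Y,Y] = ((-2)·(-2) + (3)·(3) + (2)·(2) + (-1)·(-1) + (-2)·(-2)) / 4 = 22/4 = 5.5

S is symmetric (S[j,i] = S[i,j]). Assembling:

S = [[8.3, -0.75],
 [-0.75, 5.5]]


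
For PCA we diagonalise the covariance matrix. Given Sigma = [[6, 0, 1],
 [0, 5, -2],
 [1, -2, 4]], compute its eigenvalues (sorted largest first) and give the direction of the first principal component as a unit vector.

Step 1 — characteristic polynomial p(λ) = det(λI - Sigma) = λ³ - tr·λ² + c_1·λ - det, where tr = trace, c_1 = sum of the principal 2×2 minors, det = det(Sigma):
  tr = 6 + 5 + 4 = 15,
  c_1 = (6·5 - (0)²) + (6·4 - (1)²) + (5·4 - (-2)²) = 30 + 23 + 16 = 69,
  det = 6·(5·4 - (-2)²) - (0)·((0)·4 - (-2)·(1)) + (1)·((0)·(-2) - 5·(1)) = 6·(16) - (0)·(2) + (1)·(-5) = 91.
  So p(λ) = λ³ - 15λ² + 69λ - 91.
Step 2 — look for an integer root (rational root theorem: any rational root is an integer divisor of 91). Testing λ = 7:
  p(7) = 343 - 735 + 483 - 91 = 0  ✓
  Dividing out (λ - 7): p(λ) = (λ - 7)(λ² - 8λ + 13).
Step 3 — remaining eigenvalues from the quadratic λ² - 8λ + 13 = 0:
  Δ = 8² - 4·13 = 64 - 52 = 12,  λ = (8 ± √12)/2 = (8 ± 3.4641)/2 ≈ 5.7321 or 2.2679.
  Sorted: λ_1 = 7,  λ_2 = 5.7321,  λ_3 = 2.2679  (check: sum = 15 = tr ✓).

Step 4 — unit eigenvector for λ_1 = 7: v spans the null space of (Sigma - λ_1 I), whose rows are
  r_1 = (-1, 0, 1),  r_2 = (0, -2, -2),  r_3 = (1, -2, -3).
  v is orthogonal to every row, so take v ∝ r_1 × r_2 = ((0)·(-2) - (1)·(-2), (1)·(0) - (-1)·(-2), (-1)·(-2) - (0)·(0)) = (2, -2, 2).
  Rescale (divide by 2): u = (1, -1, 1).
  ||u|| = √((1)² + (-1)² + (1)²) = √(3) ≈ 1.7321,  v_1 = u/||u|| ≈ (0.5774, -0.5774, 0.5774) (||v_1|| = 1).

λ_1 = 7,  λ_2 = 5.7321,  λ_3 = 2.2679;  v_1 ≈ (0.5774, -0.5774, 0.5774)


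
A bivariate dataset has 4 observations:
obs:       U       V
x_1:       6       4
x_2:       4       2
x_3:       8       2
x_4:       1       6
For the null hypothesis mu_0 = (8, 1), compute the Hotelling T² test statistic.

Step 1 — sample mean vector:
  mean(U) = (6 + 4 + 8 + 1) / 4 = 19/4 = 4.75
  mean(V) = (4 + 2 + 2 + 6) / 4 = 14/4 = 3.5
  x̄ = (4.75, 3.5),  deviation x̄ - mu_0 = (4.75, 3.5) - (8, 1) = (-3.25, 2.5).

Step 2 — sample covariance matrix, S[i,j] = (1/(n-1)) · Σ_k (x_{k,i} - mean_i) · (x_{k,j} - mean_j), divisor n-1 = 3:
  S[U,U] = ((1.25)·(1.25) + (-0.75)·(-0.75) + (3.25)·(3.25) + (-3.75)·(-3.75)) / 3 = 26.75/3 = 8.9167
  S[U,V] = ((1.25)·(0.5) + (-0.75)·(-1.5) + (3.25)·(-1.5) + (-3.75)·(2.5)) / 3 = -12.5/3 = -4.1667
  S[V,V] = ((0.5)·(0.5) + (-1.5)·(-1.5) + (-1.5)·(-1.5) + (2.5)·(2.5)) / 3 = 11/3 = 3.6667
  S = [[8.9167, -4.1667],
 [-4.1667, 3.6667]].

Step 3 — invert S. det(S) = 8.9167·3.6667 - (-4.1667)² = 15.3333.
  S^{-1} = (1/det) · [[d, -b], [-b, a]] = [[0.2391, 0.2717],
 [0.2717, 0.5815]].

Step 4 — quadratic form (x̄ - mu_0)^T · S^{-1} · (x̄ - mu_0):
  S^{-1} · (x̄ - mu_0) = (-0.0978, 0.5707),
  (x̄ - mu_0)^T · [...] = (-3.25)·(-0.0978) + (2.5)·(0.5707) = 1.7446.

Step 5 — scale by n: T² = 4 · 1.7446 = 6.9783.

T² ≈ 6.9783


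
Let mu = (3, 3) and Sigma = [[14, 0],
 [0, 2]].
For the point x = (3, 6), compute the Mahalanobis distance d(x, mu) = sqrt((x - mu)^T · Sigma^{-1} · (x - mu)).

Step 1 — centre the observation: (x - mu) = (0, 3).

Step 2 — invert Sigma. det(Sigma) = 14·2 - (0)² = 28.
  Sigma^{-1} = (1/det) · [[d, -b], [-b, a]] = [[0.0714, 0],
 [0, 0.5]].

Step 3 — form the quadratic (x - mu)^T · Sigma^{-1} · (x - mu):
  Sigma^{-1} · (x - mu) = (0, 1.5).
  (x - mu)^T · [Sigma^{-1} · (x - mu)] = (0)·(0) + (3)·(1.5) = 4.5.

Step 4 — take square root: d = √(4.5) ≈ 2.1213.

d(x, mu) = √(4.5) ≈ 2.1213


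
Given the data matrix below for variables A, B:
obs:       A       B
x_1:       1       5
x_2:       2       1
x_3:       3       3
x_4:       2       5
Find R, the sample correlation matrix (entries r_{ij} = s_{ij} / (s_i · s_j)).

Step 1 — column means:
  mean(A) = (1 + 2 + 3 + 2) / 4 = 8/4 = 2
  mean(B) = (5 + 1 + 3 + 5) / 4 = 14/4 = 3.5

Step 2 — sample variances and covariances s[i,j] = (1/(n-1)) · Σ_k (x_{k,i} - mean_i) · (x_{k,j} - mean_j), with n-1 = 3:
  s[A,A] = ((-1)·(-1) + (0)·(0) + (1)·(1) + (0)·(0)) / 3 = 2/3 = 0.6667
  s[A,B] = ((-1)·(1.5) + (0)·(-2.5) + (1)·(-0.5) + (0)·(1.5)) / 3 = -2/3 = -0.6667
  s[B,B] = ((1.5)·(1.5) + (-2.5)·(-2.5) + (-0.5)·(-0.5) + (1.5)·(1.5)) / 3 = 11/3 = 3.6667
  Sample standard deviations s_i = √(s[i,i]):
  s(A) = √(0.6667) = 0.8165
  s(B) = √(3.6667) = 1.9149

Step 3 — r_{ij} = s_{ij} / (s_i · s_j):
  r[A,A] = 1 (diagonal).
  r[A,B] = -0.6667 / (0.8165 · 1.9149) = -0.6667 / 1.5635 = -0.4264
  r[B,B] = 1 (diagonal).

R is symmetric with unit diagonal. Assembling:

R = [[1, -0.4264],
 [-0.4264, 1]]


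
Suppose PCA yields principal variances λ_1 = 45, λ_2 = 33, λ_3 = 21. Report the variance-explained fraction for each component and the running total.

Step 1 — total variance = trace(Sigma) = Σ λ_i = 45 + 33 + 21 = 99.

Step 2 — fraction explained by component i = λ_i / Σ λ:
  PC1: 45/99 = 0.4545
  PC2: 33/99 = 0.3333
  PC3: 21/99 = 0.2121

Step 3 — cumulative fraction after k components = (λ_1 + ... + λ_k) / Σ λ:
  k = 1: 45/99 = 0.4545
  k = 2: (45 + 33)/99 = 78/99 = 0.7879
  k = 3: (45 + 33 + 21)/99 = 99/99 = 1

Summary (fraction, with percent):

explained: PC1 0.4545 (45.45%), PC2 0.3333 (33.33%), PC3 0.2121 (21.21%);  cumulative: 0.4545, 0.7879, 1


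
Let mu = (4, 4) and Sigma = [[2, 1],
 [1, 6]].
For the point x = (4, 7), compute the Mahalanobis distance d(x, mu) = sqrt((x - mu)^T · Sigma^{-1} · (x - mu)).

Step 1 — centre the observation: (x - mu) = (0, 3).

Step 2 — invert Sigma. det(Sigma) = 2·6 - (1)² = 11.
  Sigma^{-1} = (1/det) · [[d, -b], [-b, a]] = [[0.5455, -0.0909],
 [-0.0909, 0.1818]].

Step 3 — form the quadratic (x - mu)^T · Sigma^{-1} · (x - mu):
  Sigma^{-1} · (x - mu) = (-0.2727, 0.5455).
  (x - mu)^T · [Sigma^{-1} · (x - mu)] = (0)·(-0.2727) + (3)·(0.5455) = 1.6364.

Step 4 — take square root: d = √(1.6364) ≈ 1.2792.

d(x, mu) = √(1.6364) ≈ 1.2792


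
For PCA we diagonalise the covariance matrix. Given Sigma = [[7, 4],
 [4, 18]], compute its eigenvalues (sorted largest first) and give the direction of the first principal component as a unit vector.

Step 1 — characteristic polynomial of 2×2 Sigma:
  det(Sigma - λI) = λ² - trace · λ + det = 0.
  trace = 7 + 18 = 25, det = 7·18 - (4)² = 110.
Step 2 — discriminant:
  Δ = trace² - 4·det = 625 - 440 = 185.
Step 3 — eigenvalues:
  λ = (trace ± √Δ)/2 = (25 ± 13.6015)/2,
  λ_1 = 19.3007,  λ_2 = 5.6993.

Step 4 — unit eigenvector for λ_1: solve (Sigma - λ_1 I)v = 0. First row:
  (7 - 19.3007)·v_x + (4)·v_y = 0, i.e. (-12.3007)·v_x + (4)·v_y = 0,
  so v ∝ (b, λ_1 - a) = (4, 12.3007) = u.
  ||u|| = √((4)² + (12.3007)²) = √(167.3081) ≈ 12.9348,
  v_1 = u/||u|| ≈ (0.3092, 0.951) (||v_1|| = 1).

λ_1 = 19.3007,  λ_2 = 5.6993;  v_1 ≈ (0.3092, 0.951)


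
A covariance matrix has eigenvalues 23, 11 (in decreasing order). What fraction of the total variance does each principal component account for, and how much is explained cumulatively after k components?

Step 1 — total variance = trace(Sigma) = Σ λ_i = 23 + 11 = 34.

Step 2 — fraction explained by component i = λ_i / Σ λ:
  PC1: 23/34 = 0.6765
  PC2: 11/34 = 0.3235

Step 3 — cumulative fraction after k components = (λ_1 + ... + λ_k) / Σ λ:
  k = 1: 23/34 = 0.6765
  k = 2: (23 + 11)/34 = 34/34 = 1

Summary (fraction, with percent):

explained: PC1 0.6765 (67.65%), PC2 0.3235 (32.35%);  cumulative: 0.6765, 1


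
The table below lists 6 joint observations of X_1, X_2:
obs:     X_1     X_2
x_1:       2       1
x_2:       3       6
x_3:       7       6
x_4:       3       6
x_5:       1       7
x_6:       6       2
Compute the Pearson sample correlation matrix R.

Step 1 — column means:
  mean(X_1) = (2 + 3 + 7 + 3 + 1 + 6) / 6 = 22/6 = 3.6667
  mean(X_2) = (1 + 6 + 6 + 6 + 7 + 2) / 6 = 28/6 = 4.6667

Step 2 — sample variances and covariances s[i,j] = (1/(n-1)) · Σ_k (x_{k,i} - mean_i) · (x_{k,j} - mean_j), with n-1 = 5:
  s[X_1,X_1] = ((-1.6667)·(-1.6667) + (-0.6667)·(-0.6667) + (3.3333)·(3.3333) + (-0.6667)·(-0.6667) + (-2.6667)·(-2.6667) + (2.3333)·(2.3333)) / 5 = 27.3333/5 = 5.4667
  s[X_1,X_2] = ((-1.6667)·(-3.6667) + (-0.6667)·(1.3333) + (3.3333)·(1.3333) + (-0.6667)·(1.3333) + (-2.6667)·(2.3333) + (2.3333)·(-2.6667)) / 5 = -3.6667/5 = -0.7333
  s[X_2,X_2] = ((-3.6667)·(-3.6667) + (1.3333)·(1.3333) + (1.3333)·(1.3333) + (1.3333)·(1.3333) + (2.3333)·(2.3333) + (-2.6667)·(-2.6667)) / 5 = 31.3333/5 = 6.2667
  Sample standard deviations s_i = √(s[i,i]):
  s(X_1) = √(5.4667) = 2.3381
  s(X_2) = √(6.2667) = 2.5033

Step 3 — r_{ij} = s_{ij} / (s_i · s_j):
  r[X_1,X_1] = 1 (diagonal).
  r[X_1,X_2] = -0.7333 / (2.3381 · 2.5033) = -0.7333 / 5.853 = -0.1253
  r[X_2,X_2] = 1 (diagonal).

R is symmetric with unit diagonal. Assembling:

R = [[1, -0.1253],
 [-0.1253, 1]]


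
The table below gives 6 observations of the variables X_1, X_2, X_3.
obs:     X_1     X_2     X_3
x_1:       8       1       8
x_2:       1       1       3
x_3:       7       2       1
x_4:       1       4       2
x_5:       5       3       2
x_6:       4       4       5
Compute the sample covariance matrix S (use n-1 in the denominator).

Step 1 — column means:
  mean(X_1) = (8 + 1 + 7 + 1 + 5 + 4) / 6 = 26/6 = 4.3333
  mean(X_2) = (1 + 1 + 2 + 4 + 3 + 4) / 6 = 15/6 = 2.5
  mean(X_3) = (8 + 3 + 1 + 2 + 2 + 5) / 6 = 21/6 = 3.5

Step 2 — sample covariance S[i,j] = (1/(n-1)) · Σ_k (x_{k,i} - mean_i) · (x_{k,j} - mean_j), with n-1 = 5.
  S[X_1,X_1] = ((3.6667)·(3.6667) + (-3.3333)·(-3.3333) + (2.6667)·(2.6667) + (-3.3333)·(-3.3333) + (0.6667)·(0.6667) + (-0.3333)·(-0.3333)) / 5 = 43.3333/5 = 8.6667
  S[X_1,X_2] = ((3.6667)·(-1.5) + (-3.3333)·(-1.5) + (2.6667)·(-0.5) + (-3.3333)·(1.5) + (0.6667)·(0.5) + (-0.3333)·(1.5)) / 5 = -7/5 = -1.4
  S[X_1,X_3] = ((3.6667)·(4.5) + (-3.3333)·(-0.5) + (2.6667)·(-2.5) + (-3.3333)·(-1.5) + (0.6667)·(-1.5) + (-0.3333)·(1.5)) / 5 = 15/5 = 3
  S[X_2,X_2] = ((-1.5)·(-1.5) + (-1.5)·(-1.5) + (-0.5)·(-0.5) + (1.5)·(1.5) + (0.5)·(0.5) + (1.5)·(1.5)) / 5 = 9.5/5 = 1.9
  S[X_2,X_3] = ((-1.5)·(4.5) + (-1.5)·(-0.5) + (-0.5)·(-2.5) + (1.5)·(-1.5) + (0.5)·(-1.5) + (1.5)·(1.5)) / 5 = -5.5/5 = -1.1
  S[X_3,X_3] = ((4.5)·(4.5) + (-0.5)·(-0.5) + (-2.5)·(-2.5) + (-1.5)·(-1.5) + (-1.5)·(-1.5) + (1.5)·(1.5)) / 5 = 33.5/5 = 6.7

S is symmetric (S[j,i] = S[i,j]). Assembling:

S = [[8.6667, -1.4, 3],
 [-1.4, 1.9, -1.1],
 [3, -1.1, 6.7]]


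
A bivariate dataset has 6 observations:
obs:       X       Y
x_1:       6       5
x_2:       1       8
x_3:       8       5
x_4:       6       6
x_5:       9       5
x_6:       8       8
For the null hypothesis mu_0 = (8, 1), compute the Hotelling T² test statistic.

Step 1 — sample mean vector:
  mean(X) = (6 + 1 + 8 + 6 + 9 + 8) / 6 = 38/6 = 6.3333
  mean(Y) = (5 + 8 + 5 + 6 + 5 + 8) / 6 = 37/6 = 6.1667
  x̄ = (6.3333, 6.1667),  deviation x̄ - mu_0 = (6.3333, 6.1667) - (8, 1) = (-1.6667, 5.1667).

Step 2 — sample covariance matrix, S[i,j] = (1/(n-1)) · Σ_k (x_{k,i} - mean_i) · (x_{k,j} - mean_j), divisor n-1 = 5:
  S[X,X] = ((-0.3333)·(-0.3333) + (-5.3333)·(-5.3333) + (1.6667)·(1.6667) + (-0.3333)·(-0.3333) + (2.6667)·(2.6667) + (1.6667)·(1.6667)) / 5 = 41.3333/5 = 8.2667
  S[X,Y] = ((-0.3333)·(-1.1667) + (-5.3333)·(1.8333) + (1.6667)·(-1.1667) + (-0.3333)·(-0.1667) + (2.6667)·(-1.1667) + (1.6667)·(1.8333)) / 5 = -11.3333/5 = -2.2667
  S[Y,Y] = ((-1.1667)·(-1.1667) + (1.8333)·(1.8333) + (-1.1667)·(-1.1667) + (-0.1667)·(-0.1667) + (-1.1667)·(-1.1667) + (1.8333)·(1.8333)) / 5 = 10.8333/5 = 2.1667
  S = [[8.2667, -2.2667],
 [-2.2667, 2.1667]].

Step 3 — invert S. det(S) = 8.2667·2.1667 - (-2.2667)² = 12.7733.
  S^{-1} = (1/det) · [[d, -b], [-b, a]] = [[0.1696, 0.1775],
 [0.1775, 0.6472]].

Step 4 — quadratic form (x̄ - mu_0)^T · S^{-1} · (x̄ - mu_0):
  S^{-1} · (x̄ - mu_0) = (0.6341, 3.048),
  (x̄ - mu_0)^T · [...] = (-1.6667)·(0.6341) + (5.1667)·(3.048) = 14.6912.

Step 5 — scale by n: T² = 6 · 14.6912 = 88.1472.

T² ≈ 88.1472
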